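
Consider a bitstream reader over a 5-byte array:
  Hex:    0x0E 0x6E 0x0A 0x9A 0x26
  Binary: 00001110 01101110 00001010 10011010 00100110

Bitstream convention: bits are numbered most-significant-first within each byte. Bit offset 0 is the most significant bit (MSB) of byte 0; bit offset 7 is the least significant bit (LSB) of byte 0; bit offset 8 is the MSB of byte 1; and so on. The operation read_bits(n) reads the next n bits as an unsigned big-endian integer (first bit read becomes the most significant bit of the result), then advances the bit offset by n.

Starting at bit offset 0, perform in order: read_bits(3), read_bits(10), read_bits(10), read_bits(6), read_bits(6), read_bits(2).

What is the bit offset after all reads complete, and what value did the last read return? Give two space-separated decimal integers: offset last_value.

Read 1: bits[0:3] width=3 -> value=0 (bin 000); offset now 3 = byte 0 bit 3; 37 bits remain
Read 2: bits[3:13] width=10 -> value=461 (bin 0111001101); offset now 13 = byte 1 bit 5; 27 bits remain
Read 3: bits[13:23] width=10 -> value=773 (bin 1100000101); offset now 23 = byte 2 bit 7; 17 bits remain
Read 4: bits[23:29] width=6 -> value=19 (bin 010011); offset now 29 = byte 3 bit 5; 11 bits remain
Read 5: bits[29:35] width=6 -> value=17 (bin 010001); offset now 35 = byte 4 bit 3; 5 bits remain
Read 6: bits[35:37] width=2 -> value=0 (bin 00); offset now 37 = byte 4 bit 5; 3 bits remain

Answer: 37 0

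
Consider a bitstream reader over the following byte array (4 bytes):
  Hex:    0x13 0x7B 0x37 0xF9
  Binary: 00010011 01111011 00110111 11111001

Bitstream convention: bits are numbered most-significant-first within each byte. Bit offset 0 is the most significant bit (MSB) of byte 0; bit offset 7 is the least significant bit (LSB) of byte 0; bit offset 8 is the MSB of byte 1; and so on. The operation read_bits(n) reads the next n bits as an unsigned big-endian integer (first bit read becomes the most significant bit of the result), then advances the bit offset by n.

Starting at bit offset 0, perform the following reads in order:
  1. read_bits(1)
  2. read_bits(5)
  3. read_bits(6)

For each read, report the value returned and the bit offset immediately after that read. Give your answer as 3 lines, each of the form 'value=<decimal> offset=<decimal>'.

Read 1: bits[0:1] width=1 -> value=0 (bin 0); offset now 1 = byte 0 bit 1; 31 bits remain
Read 2: bits[1:6] width=5 -> value=4 (bin 00100); offset now 6 = byte 0 bit 6; 26 bits remain
Read 3: bits[6:12] width=6 -> value=55 (bin 110111); offset now 12 = byte 1 bit 4; 20 bits remain

Answer: value=0 offset=1
value=4 offset=6
value=55 offset=12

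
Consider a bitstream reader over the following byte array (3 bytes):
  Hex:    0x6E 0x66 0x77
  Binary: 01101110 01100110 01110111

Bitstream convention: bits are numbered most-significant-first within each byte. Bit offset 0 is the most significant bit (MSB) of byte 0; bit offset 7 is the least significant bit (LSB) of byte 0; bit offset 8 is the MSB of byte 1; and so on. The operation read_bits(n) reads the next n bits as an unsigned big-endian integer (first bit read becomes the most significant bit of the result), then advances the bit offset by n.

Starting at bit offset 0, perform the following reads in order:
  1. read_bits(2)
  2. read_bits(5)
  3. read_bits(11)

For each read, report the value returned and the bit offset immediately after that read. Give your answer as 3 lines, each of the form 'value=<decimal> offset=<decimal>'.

Answer: value=1 offset=2
value=23 offset=7
value=409 offset=18

Derivation:
Read 1: bits[0:2] width=2 -> value=1 (bin 01); offset now 2 = byte 0 bit 2; 22 bits remain
Read 2: bits[2:7] width=5 -> value=23 (bin 10111); offset now 7 = byte 0 bit 7; 17 bits remain
Read 3: bits[7:18] width=11 -> value=409 (bin 00110011001); offset now 18 = byte 2 bit 2; 6 bits remain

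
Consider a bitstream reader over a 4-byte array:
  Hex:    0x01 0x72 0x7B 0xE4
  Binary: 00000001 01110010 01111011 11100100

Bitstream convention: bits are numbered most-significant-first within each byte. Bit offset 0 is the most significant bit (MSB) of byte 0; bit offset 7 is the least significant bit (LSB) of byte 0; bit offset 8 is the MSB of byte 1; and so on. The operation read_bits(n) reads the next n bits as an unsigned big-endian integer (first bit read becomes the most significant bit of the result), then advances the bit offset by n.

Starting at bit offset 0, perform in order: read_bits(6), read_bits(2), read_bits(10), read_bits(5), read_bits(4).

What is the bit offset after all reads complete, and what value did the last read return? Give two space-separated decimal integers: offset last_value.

Read 1: bits[0:6] width=6 -> value=0 (bin 000000); offset now 6 = byte 0 bit 6; 26 bits remain
Read 2: bits[6:8] width=2 -> value=1 (bin 01); offset now 8 = byte 1 bit 0; 24 bits remain
Read 3: bits[8:18] width=10 -> value=457 (bin 0111001001); offset now 18 = byte 2 bit 2; 14 bits remain
Read 4: bits[18:23] width=5 -> value=29 (bin 11101); offset now 23 = byte 2 bit 7; 9 bits remain
Read 5: bits[23:27] width=4 -> value=15 (bin 1111); offset now 27 = byte 3 bit 3; 5 bits remain

Answer: 27 15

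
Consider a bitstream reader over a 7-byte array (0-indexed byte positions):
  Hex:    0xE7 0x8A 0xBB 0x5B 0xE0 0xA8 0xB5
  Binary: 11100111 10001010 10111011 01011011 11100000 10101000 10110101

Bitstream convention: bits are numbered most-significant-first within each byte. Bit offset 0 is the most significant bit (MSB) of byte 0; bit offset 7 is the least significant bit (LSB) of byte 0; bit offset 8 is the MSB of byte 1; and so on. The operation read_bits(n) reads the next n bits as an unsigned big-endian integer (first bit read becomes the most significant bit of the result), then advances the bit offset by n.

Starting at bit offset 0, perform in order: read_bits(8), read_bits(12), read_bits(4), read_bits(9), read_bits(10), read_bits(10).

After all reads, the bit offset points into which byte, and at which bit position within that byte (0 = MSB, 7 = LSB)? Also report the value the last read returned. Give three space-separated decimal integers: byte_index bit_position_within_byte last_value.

Answer: 6 5 278

Derivation:
Read 1: bits[0:8] width=8 -> value=231 (bin 11100111); offset now 8 = byte 1 bit 0; 48 bits remain
Read 2: bits[8:20] width=12 -> value=2219 (bin 100010101011); offset now 20 = byte 2 bit 4; 36 bits remain
Read 3: bits[20:24] width=4 -> value=11 (bin 1011); offset now 24 = byte 3 bit 0; 32 bits remain
Read 4: bits[24:33] width=9 -> value=183 (bin 010110111); offset now 33 = byte 4 bit 1; 23 bits remain
Read 5: bits[33:43] width=10 -> value=773 (bin 1100000101); offset now 43 = byte 5 bit 3; 13 bits remain
Read 6: bits[43:53] width=10 -> value=278 (bin 0100010110); offset now 53 = byte 6 bit 5; 3 bits remain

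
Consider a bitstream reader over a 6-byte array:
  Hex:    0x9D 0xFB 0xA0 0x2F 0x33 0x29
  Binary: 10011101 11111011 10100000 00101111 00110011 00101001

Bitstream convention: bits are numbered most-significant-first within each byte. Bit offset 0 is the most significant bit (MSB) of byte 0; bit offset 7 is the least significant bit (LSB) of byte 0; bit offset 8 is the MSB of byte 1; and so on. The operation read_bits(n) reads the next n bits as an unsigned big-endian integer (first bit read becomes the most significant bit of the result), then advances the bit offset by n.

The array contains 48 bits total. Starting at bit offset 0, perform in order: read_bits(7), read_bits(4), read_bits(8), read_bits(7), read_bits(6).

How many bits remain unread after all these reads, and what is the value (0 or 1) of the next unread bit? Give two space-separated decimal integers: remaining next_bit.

Answer: 16 0

Derivation:
Read 1: bits[0:7] width=7 -> value=78 (bin 1001110); offset now 7 = byte 0 bit 7; 41 bits remain
Read 2: bits[7:11] width=4 -> value=15 (bin 1111); offset now 11 = byte 1 bit 3; 37 bits remain
Read 3: bits[11:19] width=8 -> value=221 (bin 11011101); offset now 19 = byte 2 bit 3; 29 bits remain
Read 4: bits[19:26] width=7 -> value=0 (bin 0000000); offset now 26 = byte 3 bit 2; 22 bits remain
Read 5: bits[26:32] width=6 -> value=47 (bin 101111); offset now 32 = byte 4 bit 0; 16 bits remain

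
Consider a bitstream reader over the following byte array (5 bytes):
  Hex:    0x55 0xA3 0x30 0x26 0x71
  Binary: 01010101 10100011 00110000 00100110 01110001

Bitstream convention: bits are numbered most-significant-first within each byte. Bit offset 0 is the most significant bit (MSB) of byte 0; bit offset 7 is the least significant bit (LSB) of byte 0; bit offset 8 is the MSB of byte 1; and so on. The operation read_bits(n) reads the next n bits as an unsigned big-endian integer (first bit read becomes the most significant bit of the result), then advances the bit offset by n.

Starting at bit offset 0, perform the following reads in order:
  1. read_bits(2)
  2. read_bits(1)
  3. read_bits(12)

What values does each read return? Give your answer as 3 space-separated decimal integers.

Answer: 1 0 2769

Derivation:
Read 1: bits[0:2] width=2 -> value=1 (bin 01); offset now 2 = byte 0 bit 2; 38 bits remain
Read 2: bits[2:3] width=1 -> value=0 (bin 0); offset now 3 = byte 0 bit 3; 37 bits remain
Read 3: bits[3:15] width=12 -> value=2769 (bin 101011010001); offset now 15 = byte 1 bit 7; 25 bits remain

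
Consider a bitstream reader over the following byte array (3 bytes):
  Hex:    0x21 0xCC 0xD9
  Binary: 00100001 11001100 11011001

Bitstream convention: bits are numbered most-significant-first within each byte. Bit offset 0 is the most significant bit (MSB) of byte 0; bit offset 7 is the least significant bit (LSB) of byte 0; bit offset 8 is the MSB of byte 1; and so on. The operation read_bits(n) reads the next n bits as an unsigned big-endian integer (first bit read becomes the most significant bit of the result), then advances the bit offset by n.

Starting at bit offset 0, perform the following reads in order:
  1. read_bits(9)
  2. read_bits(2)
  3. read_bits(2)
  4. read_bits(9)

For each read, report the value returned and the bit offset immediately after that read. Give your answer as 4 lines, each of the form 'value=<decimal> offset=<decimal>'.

Answer: value=67 offset=9
value=2 offset=11
value=1 offset=13
value=310 offset=22

Derivation:
Read 1: bits[0:9] width=9 -> value=67 (bin 001000011); offset now 9 = byte 1 bit 1; 15 bits remain
Read 2: bits[9:11] width=2 -> value=2 (bin 10); offset now 11 = byte 1 bit 3; 13 bits remain
Read 3: bits[11:13] width=2 -> value=1 (bin 01); offset now 13 = byte 1 bit 5; 11 bits remain
Read 4: bits[13:22] width=9 -> value=310 (bin 100110110); offset now 22 = byte 2 bit 6; 2 bits remain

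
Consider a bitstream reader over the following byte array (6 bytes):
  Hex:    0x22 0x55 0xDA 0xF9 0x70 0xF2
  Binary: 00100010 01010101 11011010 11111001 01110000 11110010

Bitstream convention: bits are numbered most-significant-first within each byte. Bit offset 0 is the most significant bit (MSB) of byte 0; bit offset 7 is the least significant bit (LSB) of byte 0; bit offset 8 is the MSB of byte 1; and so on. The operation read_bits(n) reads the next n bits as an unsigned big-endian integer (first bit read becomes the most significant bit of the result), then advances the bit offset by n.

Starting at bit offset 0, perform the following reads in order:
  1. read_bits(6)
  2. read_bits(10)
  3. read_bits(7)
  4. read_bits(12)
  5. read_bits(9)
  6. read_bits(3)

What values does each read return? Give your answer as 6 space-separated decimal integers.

Read 1: bits[0:6] width=6 -> value=8 (bin 001000); offset now 6 = byte 0 bit 6; 42 bits remain
Read 2: bits[6:16] width=10 -> value=597 (bin 1001010101); offset now 16 = byte 2 bit 0; 32 bits remain
Read 3: bits[16:23] width=7 -> value=109 (bin 1101101); offset now 23 = byte 2 bit 7; 25 bits remain
Read 4: bits[23:35] width=12 -> value=1995 (bin 011111001011); offset now 35 = byte 4 bit 3; 13 bits remain
Read 5: bits[35:44] width=9 -> value=271 (bin 100001111); offset now 44 = byte 5 bit 4; 4 bits remain
Read 6: bits[44:47] width=3 -> value=1 (bin 001); offset now 47 = byte 5 bit 7; 1 bits remain

Answer: 8 597 109 1995 271 1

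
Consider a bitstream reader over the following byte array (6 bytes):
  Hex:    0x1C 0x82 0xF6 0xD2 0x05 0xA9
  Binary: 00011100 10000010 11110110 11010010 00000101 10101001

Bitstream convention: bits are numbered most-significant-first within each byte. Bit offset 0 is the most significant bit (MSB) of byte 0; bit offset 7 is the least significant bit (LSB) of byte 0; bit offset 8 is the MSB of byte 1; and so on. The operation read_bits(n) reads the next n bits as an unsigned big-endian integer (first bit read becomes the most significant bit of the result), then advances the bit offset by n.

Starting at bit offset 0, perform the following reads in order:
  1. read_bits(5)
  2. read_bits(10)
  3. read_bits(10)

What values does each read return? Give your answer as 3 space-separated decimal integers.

Answer: 3 577 493

Derivation:
Read 1: bits[0:5] width=5 -> value=3 (bin 00011); offset now 5 = byte 0 bit 5; 43 bits remain
Read 2: bits[5:15] width=10 -> value=577 (bin 1001000001); offset now 15 = byte 1 bit 7; 33 bits remain
Read 3: bits[15:25] width=10 -> value=493 (bin 0111101101); offset now 25 = byte 3 bit 1; 23 bits remain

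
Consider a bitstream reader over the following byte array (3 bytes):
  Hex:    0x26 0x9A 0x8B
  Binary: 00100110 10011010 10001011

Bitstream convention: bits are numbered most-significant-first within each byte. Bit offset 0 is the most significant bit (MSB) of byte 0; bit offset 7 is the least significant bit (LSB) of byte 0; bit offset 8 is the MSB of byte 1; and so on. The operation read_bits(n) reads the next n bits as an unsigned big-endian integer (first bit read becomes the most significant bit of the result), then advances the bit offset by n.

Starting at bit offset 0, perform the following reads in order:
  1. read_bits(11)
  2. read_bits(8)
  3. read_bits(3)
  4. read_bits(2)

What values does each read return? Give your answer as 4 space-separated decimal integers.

Read 1: bits[0:11] width=11 -> value=308 (bin 00100110100); offset now 11 = byte 1 bit 3; 13 bits remain
Read 2: bits[11:19] width=8 -> value=212 (bin 11010100); offset now 19 = byte 2 bit 3; 5 bits remain
Read 3: bits[19:22] width=3 -> value=2 (bin 010); offset now 22 = byte 2 bit 6; 2 bits remain
Read 4: bits[22:24] width=2 -> value=3 (bin 11); offset now 24 = byte 3 bit 0; 0 bits remain

Answer: 308 212 2 3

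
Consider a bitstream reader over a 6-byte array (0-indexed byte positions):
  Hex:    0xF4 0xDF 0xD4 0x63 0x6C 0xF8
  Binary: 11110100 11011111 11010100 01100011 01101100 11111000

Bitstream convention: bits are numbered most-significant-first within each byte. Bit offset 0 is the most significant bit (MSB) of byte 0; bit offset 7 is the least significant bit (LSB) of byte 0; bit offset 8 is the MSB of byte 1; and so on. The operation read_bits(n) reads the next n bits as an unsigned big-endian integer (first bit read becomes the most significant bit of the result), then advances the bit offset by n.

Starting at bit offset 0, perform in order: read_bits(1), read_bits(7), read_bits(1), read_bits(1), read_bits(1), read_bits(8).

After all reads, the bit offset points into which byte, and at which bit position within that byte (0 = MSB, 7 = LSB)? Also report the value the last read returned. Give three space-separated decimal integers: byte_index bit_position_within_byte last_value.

Read 1: bits[0:1] width=1 -> value=1 (bin 1); offset now 1 = byte 0 bit 1; 47 bits remain
Read 2: bits[1:8] width=7 -> value=116 (bin 1110100); offset now 8 = byte 1 bit 0; 40 bits remain
Read 3: bits[8:9] width=1 -> value=1 (bin 1); offset now 9 = byte 1 bit 1; 39 bits remain
Read 4: bits[9:10] width=1 -> value=1 (bin 1); offset now 10 = byte 1 bit 2; 38 bits remain
Read 5: bits[10:11] width=1 -> value=0 (bin 0); offset now 11 = byte 1 bit 3; 37 bits remain
Read 6: bits[11:19] width=8 -> value=254 (bin 11111110); offset now 19 = byte 2 bit 3; 29 bits remain

Answer: 2 3 254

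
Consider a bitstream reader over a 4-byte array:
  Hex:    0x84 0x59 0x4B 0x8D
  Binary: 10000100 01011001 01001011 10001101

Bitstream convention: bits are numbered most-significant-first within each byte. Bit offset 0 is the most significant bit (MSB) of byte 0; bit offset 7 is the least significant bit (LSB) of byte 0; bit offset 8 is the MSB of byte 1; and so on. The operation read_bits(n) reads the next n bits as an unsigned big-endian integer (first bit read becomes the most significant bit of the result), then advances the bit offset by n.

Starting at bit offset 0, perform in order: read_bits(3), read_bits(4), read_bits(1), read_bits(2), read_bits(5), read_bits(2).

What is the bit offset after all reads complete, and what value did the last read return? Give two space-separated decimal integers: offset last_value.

Read 1: bits[0:3] width=3 -> value=4 (bin 100); offset now 3 = byte 0 bit 3; 29 bits remain
Read 2: bits[3:7] width=4 -> value=2 (bin 0010); offset now 7 = byte 0 bit 7; 25 bits remain
Read 3: bits[7:8] width=1 -> value=0 (bin 0); offset now 8 = byte 1 bit 0; 24 bits remain
Read 4: bits[8:10] width=2 -> value=1 (bin 01); offset now 10 = byte 1 bit 2; 22 bits remain
Read 5: bits[10:15] width=5 -> value=12 (bin 01100); offset now 15 = byte 1 bit 7; 17 bits remain
Read 6: bits[15:17] width=2 -> value=2 (bin 10); offset now 17 = byte 2 bit 1; 15 bits remain

Answer: 17 2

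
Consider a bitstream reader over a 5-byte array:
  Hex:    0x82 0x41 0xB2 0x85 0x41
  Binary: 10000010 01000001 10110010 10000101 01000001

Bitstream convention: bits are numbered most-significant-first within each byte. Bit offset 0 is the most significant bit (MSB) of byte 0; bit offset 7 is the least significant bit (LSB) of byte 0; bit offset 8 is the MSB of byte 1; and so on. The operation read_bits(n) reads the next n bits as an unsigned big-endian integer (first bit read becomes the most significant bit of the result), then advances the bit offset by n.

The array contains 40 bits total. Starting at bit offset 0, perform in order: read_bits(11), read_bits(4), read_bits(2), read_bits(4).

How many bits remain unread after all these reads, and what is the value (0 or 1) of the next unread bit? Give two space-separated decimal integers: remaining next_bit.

Answer: 19 0

Derivation:
Read 1: bits[0:11] width=11 -> value=1042 (bin 10000010010); offset now 11 = byte 1 bit 3; 29 bits remain
Read 2: bits[11:15] width=4 -> value=0 (bin 0000); offset now 15 = byte 1 bit 7; 25 bits remain
Read 3: bits[15:17] width=2 -> value=3 (bin 11); offset now 17 = byte 2 bit 1; 23 bits remain
Read 4: bits[17:21] width=4 -> value=6 (bin 0110); offset now 21 = byte 2 bit 5; 19 bits remain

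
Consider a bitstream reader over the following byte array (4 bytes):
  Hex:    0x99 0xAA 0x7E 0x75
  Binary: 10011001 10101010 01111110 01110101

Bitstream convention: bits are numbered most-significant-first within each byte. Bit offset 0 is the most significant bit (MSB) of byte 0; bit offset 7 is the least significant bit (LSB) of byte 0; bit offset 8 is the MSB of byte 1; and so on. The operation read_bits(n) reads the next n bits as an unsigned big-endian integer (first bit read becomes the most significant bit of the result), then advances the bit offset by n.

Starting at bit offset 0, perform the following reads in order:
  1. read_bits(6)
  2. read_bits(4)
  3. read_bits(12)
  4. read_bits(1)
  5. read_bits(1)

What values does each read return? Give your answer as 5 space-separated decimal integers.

Answer: 38 6 2719 1 0

Derivation:
Read 1: bits[0:6] width=6 -> value=38 (bin 100110); offset now 6 = byte 0 bit 6; 26 bits remain
Read 2: bits[6:10] width=4 -> value=6 (bin 0110); offset now 10 = byte 1 bit 2; 22 bits remain
Read 3: bits[10:22] width=12 -> value=2719 (bin 101010011111); offset now 22 = byte 2 bit 6; 10 bits remain
Read 4: bits[22:23] width=1 -> value=1 (bin 1); offset now 23 = byte 2 bit 7; 9 bits remain
Read 5: bits[23:24] width=1 -> value=0 (bin 0); offset now 24 = byte 3 bit 0; 8 bits remain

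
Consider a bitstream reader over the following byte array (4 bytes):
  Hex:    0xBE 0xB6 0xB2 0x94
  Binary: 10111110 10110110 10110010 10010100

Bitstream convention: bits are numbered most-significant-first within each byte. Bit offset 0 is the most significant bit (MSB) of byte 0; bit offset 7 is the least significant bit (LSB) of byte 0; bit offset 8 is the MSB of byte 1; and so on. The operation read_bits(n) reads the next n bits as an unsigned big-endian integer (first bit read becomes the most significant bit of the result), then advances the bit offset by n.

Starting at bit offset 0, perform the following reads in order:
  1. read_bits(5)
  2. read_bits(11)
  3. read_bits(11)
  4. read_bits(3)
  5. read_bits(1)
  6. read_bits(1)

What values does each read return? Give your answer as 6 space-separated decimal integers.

Answer: 23 1718 1428 5 0 0

Derivation:
Read 1: bits[0:5] width=5 -> value=23 (bin 10111); offset now 5 = byte 0 bit 5; 27 bits remain
Read 2: bits[5:16] width=11 -> value=1718 (bin 11010110110); offset now 16 = byte 2 bit 0; 16 bits remain
Read 3: bits[16:27] width=11 -> value=1428 (bin 10110010100); offset now 27 = byte 3 bit 3; 5 bits remain
Read 4: bits[27:30] width=3 -> value=5 (bin 101); offset now 30 = byte 3 bit 6; 2 bits remain
Read 5: bits[30:31] width=1 -> value=0 (bin 0); offset now 31 = byte 3 bit 7; 1 bits remain
Read 6: bits[31:32] width=1 -> value=0 (bin 0); offset now 32 = byte 4 bit 0; 0 bits remain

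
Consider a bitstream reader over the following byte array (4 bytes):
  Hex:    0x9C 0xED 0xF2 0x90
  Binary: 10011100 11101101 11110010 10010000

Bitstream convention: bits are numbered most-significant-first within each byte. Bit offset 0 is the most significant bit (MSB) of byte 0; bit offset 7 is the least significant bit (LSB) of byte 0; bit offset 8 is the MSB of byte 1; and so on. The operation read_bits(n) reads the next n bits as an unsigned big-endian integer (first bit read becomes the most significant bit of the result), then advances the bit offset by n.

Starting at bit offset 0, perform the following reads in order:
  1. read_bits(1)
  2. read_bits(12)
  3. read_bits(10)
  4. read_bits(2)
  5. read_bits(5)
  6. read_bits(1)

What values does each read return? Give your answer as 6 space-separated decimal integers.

Answer: 1 925 761 1 4 0

Derivation:
Read 1: bits[0:1] width=1 -> value=1 (bin 1); offset now 1 = byte 0 bit 1; 31 bits remain
Read 2: bits[1:13] width=12 -> value=925 (bin 001110011101); offset now 13 = byte 1 bit 5; 19 bits remain
Read 3: bits[13:23] width=10 -> value=761 (bin 1011111001); offset now 23 = byte 2 bit 7; 9 bits remain
Read 4: bits[23:25] width=2 -> value=1 (bin 01); offset now 25 = byte 3 bit 1; 7 bits remain
Read 5: bits[25:30] width=5 -> value=4 (bin 00100); offset now 30 = byte 3 bit 6; 2 bits remain
Read 6: bits[30:31] width=1 -> value=0 (bin 0); offset now 31 = byte 3 bit 7; 1 bits remain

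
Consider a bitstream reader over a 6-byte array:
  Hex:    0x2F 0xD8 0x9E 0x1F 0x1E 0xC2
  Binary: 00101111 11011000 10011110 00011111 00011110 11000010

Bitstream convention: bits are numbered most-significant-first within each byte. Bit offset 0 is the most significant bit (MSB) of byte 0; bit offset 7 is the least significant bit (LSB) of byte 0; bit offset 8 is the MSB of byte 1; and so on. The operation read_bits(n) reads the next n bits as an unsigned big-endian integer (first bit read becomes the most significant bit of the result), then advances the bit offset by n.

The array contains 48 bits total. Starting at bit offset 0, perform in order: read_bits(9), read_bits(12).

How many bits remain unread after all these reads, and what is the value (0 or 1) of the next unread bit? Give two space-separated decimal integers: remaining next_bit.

Answer: 27 1

Derivation:
Read 1: bits[0:9] width=9 -> value=95 (bin 001011111); offset now 9 = byte 1 bit 1; 39 bits remain
Read 2: bits[9:21] width=12 -> value=2835 (bin 101100010011); offset now 21 = byte 2 bit 5; 27 bits remain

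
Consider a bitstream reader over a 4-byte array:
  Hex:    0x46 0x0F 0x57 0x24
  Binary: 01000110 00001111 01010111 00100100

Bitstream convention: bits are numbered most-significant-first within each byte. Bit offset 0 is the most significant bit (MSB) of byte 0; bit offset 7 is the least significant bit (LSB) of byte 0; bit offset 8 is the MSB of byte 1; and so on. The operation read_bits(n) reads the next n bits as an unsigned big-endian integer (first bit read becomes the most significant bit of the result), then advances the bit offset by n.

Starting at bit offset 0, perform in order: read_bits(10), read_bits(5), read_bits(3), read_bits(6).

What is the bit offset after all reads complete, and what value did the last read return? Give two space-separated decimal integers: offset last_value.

Answer: 24 23

Derivation:
Read 1: bits[0:10] width=10 -> value=280 (bin 0100011000); offset now 10 = byte 1 bit 2; 22 bits remain
Read 2: bits[10:15] width=5 -> value=7 (bin 00111); offset now 15 = byte 1 bit 7; 17 bits remain
Read 3: bits[15:18] width=3 -> value=5 (bin 101); offset now 18 = byte 2 bit 2; 14 bits remain
Read 4: bits[18:24] width=6 -> value=23 (bin 010111); offset now 24 = byte 3 bit 0; 8 bits remain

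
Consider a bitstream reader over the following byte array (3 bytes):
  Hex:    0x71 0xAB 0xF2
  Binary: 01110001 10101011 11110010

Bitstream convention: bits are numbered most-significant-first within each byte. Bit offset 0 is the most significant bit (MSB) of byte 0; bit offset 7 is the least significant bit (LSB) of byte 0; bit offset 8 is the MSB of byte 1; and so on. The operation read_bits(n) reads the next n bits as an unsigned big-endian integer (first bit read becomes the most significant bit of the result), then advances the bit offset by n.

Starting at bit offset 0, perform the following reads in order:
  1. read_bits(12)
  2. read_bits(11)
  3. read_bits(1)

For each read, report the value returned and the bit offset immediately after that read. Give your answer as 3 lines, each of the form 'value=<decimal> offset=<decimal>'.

Answer: value=1818 offset=12
value=1529 offset=23
value=0 offset=24

Derivation:
Read 1: bits[0:12] width=12 -> value=1818 (bin 011100011010); offset now 12 = byte 1 bit 4; 12 bits remain
Read 2: bits[12:23] width=11 -> value=1529 (bin 10111111001); offset now 23 = byte 2 bit 7; 1 bits remain
Read 3: bits[23:24] width=1 -> value=0 (bin 0); offset now 24 = byte 3 bit 0; 0 bits remain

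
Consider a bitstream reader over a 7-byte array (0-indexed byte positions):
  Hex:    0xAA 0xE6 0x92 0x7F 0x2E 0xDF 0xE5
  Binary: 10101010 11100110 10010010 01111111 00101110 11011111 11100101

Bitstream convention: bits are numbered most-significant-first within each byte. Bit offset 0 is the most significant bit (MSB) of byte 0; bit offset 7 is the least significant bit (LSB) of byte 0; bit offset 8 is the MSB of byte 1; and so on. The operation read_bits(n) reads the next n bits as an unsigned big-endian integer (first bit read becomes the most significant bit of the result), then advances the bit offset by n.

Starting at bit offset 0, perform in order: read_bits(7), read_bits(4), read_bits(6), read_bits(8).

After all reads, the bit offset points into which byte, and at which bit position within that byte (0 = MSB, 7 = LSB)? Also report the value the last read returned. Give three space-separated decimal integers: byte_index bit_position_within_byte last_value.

Answer: 3 1 36

Derivation:
Read 1: bits[0:7] width=7 -> value=85 (bin 1010101); offset now 7 = byte 0 bit 7; 49 bits remain
Read 2: bits[7:11] width=4 -> value=7 (bin 0111); offset now 11 = byte 1 bit 3; 45 bits remain
Read 3: bits[11:17] width=6 -> value=13 (bin 001101); offset now 17 = byte 2 bit 1; 39 bits remain
Read 4: bits[17:25] width=8 -> value=36 (bin 00100100); offset now 25 = byte 3 bit 1; 31 bits remain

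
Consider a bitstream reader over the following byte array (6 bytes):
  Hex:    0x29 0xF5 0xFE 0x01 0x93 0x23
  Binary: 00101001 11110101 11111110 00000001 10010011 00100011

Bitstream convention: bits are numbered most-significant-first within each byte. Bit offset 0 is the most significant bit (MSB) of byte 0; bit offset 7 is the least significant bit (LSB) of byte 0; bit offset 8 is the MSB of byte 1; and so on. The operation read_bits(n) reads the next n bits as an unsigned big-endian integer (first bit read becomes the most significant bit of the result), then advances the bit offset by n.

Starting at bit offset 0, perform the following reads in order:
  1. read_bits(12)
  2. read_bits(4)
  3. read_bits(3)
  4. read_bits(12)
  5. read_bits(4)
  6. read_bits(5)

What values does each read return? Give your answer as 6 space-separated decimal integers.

Answer: 671 5 7 3840 12 19

Derivation:
Read 1: bits[0:12] width=12 -> value=671 (bin 001010011111); offset now 12 = byte 1 bit 4; 36 bits remain
Read 2: bits[12:16] width=4 -> value=5 (bin 0101); offset now 16 = byte 2 bit 0; 32 bits remain
Read 3: bits[16:19] width=3 -> value=7 (bin 111); offset now 19 = byte 2 bit 3; 29 bits remain
Read 4: bits[19:31] width=12 -> value=3840 (bin 111100000000); offset now 31 = byte 3 bit 7; 17 bits remain
Read 5: bits[31:35] width=4 -> value=12 (bin 1100); offset now 35 = byte 4 bit 3; 13 bits remain
Read 6: bits[35:40] width=5 -> value=19 (bin 10011); offset now 40 = byte 5 bit 0; 8 bits remain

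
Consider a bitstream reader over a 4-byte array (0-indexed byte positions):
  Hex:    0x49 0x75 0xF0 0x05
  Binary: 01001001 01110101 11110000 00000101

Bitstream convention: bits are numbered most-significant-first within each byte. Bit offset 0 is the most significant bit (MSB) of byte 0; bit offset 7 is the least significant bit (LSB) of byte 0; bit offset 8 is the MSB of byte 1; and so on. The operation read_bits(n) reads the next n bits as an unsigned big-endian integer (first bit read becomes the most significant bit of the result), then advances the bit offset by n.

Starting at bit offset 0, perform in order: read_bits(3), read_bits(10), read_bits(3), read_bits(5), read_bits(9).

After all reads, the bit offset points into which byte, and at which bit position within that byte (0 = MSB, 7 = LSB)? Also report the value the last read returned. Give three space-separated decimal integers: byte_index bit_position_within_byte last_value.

Read 1: bits[0:3] width=3 -> value=2 (bin 010); offset now 3 = byte 0 bit 3; 29 bits remain
Read 2: bits[3:13] width=10 -> value=302 (bin 0100101110); offset now 13 = byte 1 bit 5; 19 bits remain
Read 3: bits[13:16] width=3 -> value=5 (bin 101); offset now 16 = byte 2 bit 0; 16 bits remain
Read 4: bits[16:21] width=5 -> value=30 (bin 11110); offset now 21 = byte 2 bit 5; 11 bits remain
Read 5: bits[21:30] width=9 -> value=1 (bin 000000001); offset now 30 = byte 3 bit 6; 2 bits remain

Answer: 3 6 1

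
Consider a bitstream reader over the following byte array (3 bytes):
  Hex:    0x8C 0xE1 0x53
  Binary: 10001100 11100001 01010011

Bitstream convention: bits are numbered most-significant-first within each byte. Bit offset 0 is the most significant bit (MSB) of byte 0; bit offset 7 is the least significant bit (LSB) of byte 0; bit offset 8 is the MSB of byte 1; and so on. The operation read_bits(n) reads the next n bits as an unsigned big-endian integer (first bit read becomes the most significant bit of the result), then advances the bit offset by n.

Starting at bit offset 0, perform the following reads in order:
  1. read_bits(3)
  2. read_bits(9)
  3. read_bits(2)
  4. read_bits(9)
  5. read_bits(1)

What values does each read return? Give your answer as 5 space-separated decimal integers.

Answer: 4 206 0 169 1

Derivation:
Read 1: bits[0:3] width=3 -> value=4 (bin 100); offset now 3 = byte 0 bit 3; 21 bits remain
Read 2: bits[3:12] width=9 -> value=206 (bin 011001110); offset now 12 = byte 1 bit 4; 12 bits remain
Read 3: bits[12:14] width=2 -> value=0 (bin 00); offset now 14 = byte 1 bit 6; 10 bits remain
Read 4: bits[14:23] width=9 -> value=169 (bin 010101001); offset now 23 = byte 2 bit 7; 1 bits remain
Read 5: bits[23:24] width=1 -> value=1 (bin 1); offset now 24 = byte 3 bit 0; 0 bits remain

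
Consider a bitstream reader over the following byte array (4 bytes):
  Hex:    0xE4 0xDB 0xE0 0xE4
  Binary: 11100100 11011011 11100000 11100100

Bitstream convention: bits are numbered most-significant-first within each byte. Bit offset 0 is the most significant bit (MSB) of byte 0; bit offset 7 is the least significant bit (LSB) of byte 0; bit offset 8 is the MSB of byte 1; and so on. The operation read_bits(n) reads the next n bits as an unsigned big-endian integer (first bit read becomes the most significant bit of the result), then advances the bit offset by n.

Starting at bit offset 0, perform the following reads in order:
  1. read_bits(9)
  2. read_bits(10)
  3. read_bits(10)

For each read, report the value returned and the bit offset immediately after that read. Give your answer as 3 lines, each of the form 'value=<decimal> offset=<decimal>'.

Answer: value=457 offset=9
value=735 offset=19
value=28 offset=29

Derivation:
Read 1: bits[0:9] width=9 -> value=457 (bin 111001001); offset now 9 = byte 1 bit 1; 23 bits remain
Read 2: bits[9:19] width=10 -> value=735 (bin 1011011111); offset now 19 = byte 2 bit 3; 13 bits remain
Read 3: bits[19:29] width=10 -> value=28 (bin 0000011100); offset now 29 = byte 3 bit 5; 3 bits remain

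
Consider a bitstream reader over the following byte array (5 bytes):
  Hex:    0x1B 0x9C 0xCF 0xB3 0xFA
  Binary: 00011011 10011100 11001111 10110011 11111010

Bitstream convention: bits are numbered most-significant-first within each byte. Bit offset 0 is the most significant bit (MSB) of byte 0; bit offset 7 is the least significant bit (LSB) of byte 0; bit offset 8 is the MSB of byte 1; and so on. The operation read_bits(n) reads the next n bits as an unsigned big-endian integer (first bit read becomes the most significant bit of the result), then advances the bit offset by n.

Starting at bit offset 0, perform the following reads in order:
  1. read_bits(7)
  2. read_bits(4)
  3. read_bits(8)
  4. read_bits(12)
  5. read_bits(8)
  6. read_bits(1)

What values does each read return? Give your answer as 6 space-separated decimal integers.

Answer: 13 12 230 2009 253 0

Derivation:
Read 1: bits[0:7] width=7 -> value=13 (bin 0001101); offset now 7 = byte 0 bit 7; 33 bits remain
Read 2: bits[7:11] width=4 -> value=12 (bin 1100); offset now 11 = byte 1 bit 3; 29 bits remain
Read 3: bits[11:19] width=8 -> value=230 (bin 11100110); offset now 19 = byte 2 bit 3; 21 bits remain
Read 4: bits[19:31] width=12 -> value=2009 (bin 011111011001); offset now 31 = byte 3 bit 7; 9 bits remain
Read 5: bits[31:39] width=8 -> value=253 (bin 11111101); offset now 39 = byte 4 bit 7; 1 bits remain
Read 6: bits[39:40] width=1 -> value=0 (bin 0); offset now 40 = byte 5 bit 0; 0 bits remain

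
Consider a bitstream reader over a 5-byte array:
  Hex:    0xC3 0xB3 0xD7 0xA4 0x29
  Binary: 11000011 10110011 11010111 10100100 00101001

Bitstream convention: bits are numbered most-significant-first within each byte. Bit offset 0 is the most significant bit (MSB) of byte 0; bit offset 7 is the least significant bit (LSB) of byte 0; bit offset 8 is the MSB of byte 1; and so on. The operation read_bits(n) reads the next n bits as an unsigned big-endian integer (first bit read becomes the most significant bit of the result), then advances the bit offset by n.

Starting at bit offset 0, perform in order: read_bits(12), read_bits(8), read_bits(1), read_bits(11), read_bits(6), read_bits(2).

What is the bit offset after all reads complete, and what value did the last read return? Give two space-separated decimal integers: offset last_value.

Answer: 40 1

Derivation:
Read 1: bits[0:12] width=12 -> value=3131 (bin 110000111011); offset now 12 = byte 1 bit 4; 28 bits remain
Read 2: bits[12:20] width=8 -> value=61 (bin 00111101); offset now 20 = byte 2 bit 4; 20 bits remain
Read 3: bits[20:21] width=1 -> value=0 (bin 0); offset now 21 = byte 2 bit 5; 19 bits remain
Read 4: bits[21:32] width=11 -> value=1956 (bin 11110100100); offset now 32 = byte 4 bit 0; 8 bits remain
Read 5: bits[32:38] width=6 -> value=10 (bin 001010); offset now 38 = byte 4 bit 6; 2 bits remain
Read 6: bits[38:40] width=2 -> value=1 (bin 01); offset now 40 = byte 5 bit 0; 0 bits remain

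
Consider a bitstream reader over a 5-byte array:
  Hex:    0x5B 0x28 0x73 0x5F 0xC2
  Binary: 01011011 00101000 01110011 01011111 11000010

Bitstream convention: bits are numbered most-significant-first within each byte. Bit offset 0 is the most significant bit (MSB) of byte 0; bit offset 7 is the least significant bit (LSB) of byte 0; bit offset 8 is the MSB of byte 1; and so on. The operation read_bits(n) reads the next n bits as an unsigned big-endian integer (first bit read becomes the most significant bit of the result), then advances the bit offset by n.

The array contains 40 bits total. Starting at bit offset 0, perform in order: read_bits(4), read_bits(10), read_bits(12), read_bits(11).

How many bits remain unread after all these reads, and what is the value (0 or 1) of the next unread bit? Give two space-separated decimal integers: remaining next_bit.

Read 1: bits[0:4] width=4 -> value=5 (bin 0101); offset now 4 = byte 0 bit 4; 36 bits remain
Read 2: bits[4:14] width=10 -> value=714 (bin 1011001010); offset now 14 = byte 1 bit 6; 26 bits remain
Read 3: bits[14:26] width=12 -> value=461 (bin 000111001101); offset now 26 = byte 3 bit 2; 14 bits remain
Read 4: bits[26:37] width=11 -> value=1016 (bin 01111111000); offset now 37 = byte 4 bit 5; 3 bits remain

Answer: 3 0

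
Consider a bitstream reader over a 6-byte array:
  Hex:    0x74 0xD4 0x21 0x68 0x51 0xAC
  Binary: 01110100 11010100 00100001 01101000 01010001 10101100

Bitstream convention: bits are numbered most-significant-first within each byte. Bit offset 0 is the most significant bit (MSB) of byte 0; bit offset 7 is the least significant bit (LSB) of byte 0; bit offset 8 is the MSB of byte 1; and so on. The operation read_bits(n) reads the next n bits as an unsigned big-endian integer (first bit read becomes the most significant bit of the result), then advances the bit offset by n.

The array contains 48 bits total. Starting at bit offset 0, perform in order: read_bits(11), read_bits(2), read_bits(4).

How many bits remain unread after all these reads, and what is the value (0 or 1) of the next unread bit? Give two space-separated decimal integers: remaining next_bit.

Read 1: bits[0:11] width=11 -> value=934 (bin 01110100110); offset now 11 = byte 1 bit 3; 37 bits remain
Read 2: bits[11:13] width=2 -> value=2 (bin 10); offset now 13 = byte 1 bit 5; 35 bits remain
Read 3: bits[13:17] width=4 -> value=8 (bin 1000); offset now 17 = byte 2 bit 1; 31 bits remain

Answer: 31 0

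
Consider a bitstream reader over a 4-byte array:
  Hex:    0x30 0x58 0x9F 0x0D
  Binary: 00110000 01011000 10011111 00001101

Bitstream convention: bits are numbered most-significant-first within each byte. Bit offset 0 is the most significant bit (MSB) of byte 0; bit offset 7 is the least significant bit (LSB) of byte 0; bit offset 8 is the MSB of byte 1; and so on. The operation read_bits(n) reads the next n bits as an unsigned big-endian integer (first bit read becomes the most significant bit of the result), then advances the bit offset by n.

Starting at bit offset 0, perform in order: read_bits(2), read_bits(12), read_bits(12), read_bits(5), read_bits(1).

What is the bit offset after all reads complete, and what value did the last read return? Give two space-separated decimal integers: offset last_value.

Answer: 32 1

Derivation:
Read 1: bits[0:2] width=2 -> value=0 (bin 00); offset now 2 = byte 0 bit 2; 30 bits remain
Read 2: bits[2:14] width=12 -> value=3094 (bin 110000010110); offset now 14 = byte 1 bit 6; 18 bits remain
Read 3: bits[14:26] width=12 -> value=636 (bin 001001111100); offset now 26 = byte 3 bit 2; 6 bits remain
Read 4: bits[26:31] width=5 -> value=6 (bin 00110); offset now 31 = byte 3 bit 7; 1 bits remain
Read 5: bits[31:32] width=1 -> value=1 (bin 1); offset now 32 = byte 4 bit 0; 0 bits remain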